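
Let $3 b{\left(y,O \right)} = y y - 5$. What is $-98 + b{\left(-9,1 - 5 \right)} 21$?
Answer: $434$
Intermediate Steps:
$b{\left(y,O \right)} = - \frac{5}{3} + \frac{y^{2}}{3}$ ($b{\left(y,O \right)} = \frac{y y - 5}{3} = \frac{y^{2} - 5}{3} = \frac{-5 + y^{2}}{3} = - \frac{5}{3} + \frac{y^{2}}{3}$)
$-98 + b{\left(-9,1 - 5 \right)} 21 = -98 + \left(- \frac{5}{3} + \frac{\left(-9\right)^{2}}{3}\right) 21 = -98 + \left(- \frac{5}{3} + \frac{1}{3} \cdot 81\right) 21 = -98 + \left(- \frac{5}{3} + 27\right) 21 = -98 + \frac{76}{3} \cdot 21 = -98 + 532 = 434$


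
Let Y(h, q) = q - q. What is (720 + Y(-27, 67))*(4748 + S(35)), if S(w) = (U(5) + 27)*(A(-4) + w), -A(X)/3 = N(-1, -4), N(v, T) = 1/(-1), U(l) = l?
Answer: 4294080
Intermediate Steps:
N(v, T) = -1
A(X) = 3 (A(X) = -3*(-1) = 3)
Y(h, q) = 0
S(w) = 96 + 32*w (S(w) = (5 + 27)*(3 + w) = 32*(3 + w) = 96 + 32*w)
(720 + Y(-27, 67))*(4748 + S(35)) = (720 + 0)*(4748 + (96 + 32*35)) = 720*(4748 + (96 + 1120)) = 720*(4748 + 1216) = 720*5964 = 4294080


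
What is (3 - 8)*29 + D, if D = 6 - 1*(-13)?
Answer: -126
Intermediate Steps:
D = 19 (D = 6 + 13 = 19)
(3 - 8)*29 + D = (3 - 8)*29 + 19 = -5*29 + 19 = -145 + 19 = -126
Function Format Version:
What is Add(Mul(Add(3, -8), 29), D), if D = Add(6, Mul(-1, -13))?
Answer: -126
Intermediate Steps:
D = 19 (D = Add(6, 13) = 19)
Add(Mul(Add(3, -8), 29), D) = Add(Mul(Add(3, -8), 29), 19) = Add(Mul(-5, 29), 19) = Add(-145, 19) = -126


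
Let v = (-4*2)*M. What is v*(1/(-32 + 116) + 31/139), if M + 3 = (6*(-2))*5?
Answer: 16458/139 ≈ 118.40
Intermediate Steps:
M = -63 (M = -3 + (6*(-2))*5 = -3 - 12*5 = -3 - 60 = -63)
v = 504 (v = -4*2*(-63) = -8*(-63) = 504)
v*(1/(-32 + 116) + 31/139) = 504*(1/(-32 + 116) + 31/139) = 504*(1/84 + 31*(1/139)) = 504*(1/84 + 31/139) = 504*(2743/11676) = 16458/139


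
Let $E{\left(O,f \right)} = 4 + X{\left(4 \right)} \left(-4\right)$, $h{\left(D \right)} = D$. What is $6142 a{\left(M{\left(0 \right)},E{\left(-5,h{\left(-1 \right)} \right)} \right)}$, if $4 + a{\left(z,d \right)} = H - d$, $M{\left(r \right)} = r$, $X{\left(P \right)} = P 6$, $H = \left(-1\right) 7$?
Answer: $497502$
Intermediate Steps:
$H = -7$
$X{\left(P \right)} = 6 P$
$E{\left(O,f \right)} = -92$ ($E{\left(O,f \right)} = 4 + 6 \cdot 4 \left(-4\right) = 4 + 24 \left(-4\right) = 4 - 96 = -92$)
$a{\left(z,d \right)} = -11 - d$ ($a{\left(z,d \right)} = -4 - \left(7 + d\right) = -11 - d$)
$6142 a{\left(M{\left(0 \right)},E{\left(-5,h{\left(-1 \right)} \right)} \right)} = 6142 \left(-11 - -92\right) = 6142 \left(-11 + 92\right) = 6142 \cdot 81 = 497502$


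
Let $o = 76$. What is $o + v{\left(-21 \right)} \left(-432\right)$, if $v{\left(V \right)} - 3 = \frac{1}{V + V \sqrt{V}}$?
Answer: $\frac{- 1220 \sqrt{21} + \frac{8396 i}{7}}{\sqrt{21} - i} \approx -1219.1 - 4.285 i$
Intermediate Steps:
$v{\left(V \right)} = 3 + \frac{1}{V + V^{\frac{3}{2}}}$ ($v{\left(V \right)} = 3 + \frac{1}{V + V \sqrt{V}} = 3 + \frac{1}{V + V^{\frac{3}{2}}}$)
$o + v{\left(-21 \right)} \left(-432\right) = 76 + \frac{1 + 3 \left(-21\right) + 3 \left(-21\right)^{\frac{3}{2}}}{-21 + \left(-21\right)^{\frac{3}{2}}} \left(-432\right) = 76 + \frac{1 - 63 + 3 \left(- 21 i \sqrt{21}\right)}{-21 - 21 i \sqrt{21}} \left(-432\right) = 76 + \frac{1 - 63 - 63 i \sqrt{21}}{-21 - 21 i \sqrt{21}} \left(-432\right) = 76 + \frac{-62 - 63 i \sqrt{21}}{-21 - 21 i \sqrt{21}} \left(-432\right) = 76 - \frac{432 \left(-62 - 63 i \sqrt{21}\right)}{-21 - 21 i \sqrt{21}}$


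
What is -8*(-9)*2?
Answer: 144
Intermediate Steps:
-8*(-9)*2 = 72*2 = 144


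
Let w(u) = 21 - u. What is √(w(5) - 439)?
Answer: 3*I*√47 ≈ 20.567*I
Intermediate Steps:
√(w(5) - 439) = √((21 - 1*5) - 439) = √((21 - 5) - 439) = √(16 - 439) = √(-423) = 3*I*√47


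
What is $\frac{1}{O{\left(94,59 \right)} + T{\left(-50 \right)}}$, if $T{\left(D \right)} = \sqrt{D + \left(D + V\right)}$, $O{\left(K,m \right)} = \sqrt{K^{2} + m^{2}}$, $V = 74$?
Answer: $\frac{1}{\sqrt{12317} + i \sqrt{26}} \approx 0.0089915 - 0.00041311 i$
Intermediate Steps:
$T{\left(D \right)} = \sqrt{74 + 2 D}$ ($T{\left(D \right)} = \sqrt{D + \left(D + 74\right)} = \sqrt{D + \left(74 + D\right)} = \sqrt{74 + 2 D}$)
$\frac{1}{O{\left(94,59 \right)} + T{\left(-50 \right)}} = \frac{1}{\sqrt{94^{2} + 59^{2}} + \sqrt{74 + 2 \left(-50\right)}} = \frac{1}{\sqrt{8836 + 3481} + \sqrt{74 - 100}} = \frac{1}{\sqrt{12317} + \sqrt{-26}} = \frac{1}{\sqrt{12317} + i \sqrt{26}}$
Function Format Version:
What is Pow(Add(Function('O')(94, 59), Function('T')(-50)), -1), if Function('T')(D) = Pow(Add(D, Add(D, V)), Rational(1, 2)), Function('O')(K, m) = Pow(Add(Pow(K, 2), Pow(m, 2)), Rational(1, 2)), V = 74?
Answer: Pow(Add(Pow(12317, Rational(1, 2)), Mul(I, Pow(26, Rational(1, 2)))), -1) ≈ Add(0.0089915, Mul(-0.00041311, I))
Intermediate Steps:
Function('T')(D) = Pow(Add(74, Mul(2, D)), Rational(1, 2)) (Function('T')(D) = Pow(Add(D, Add(D, 74)), Rational(1, 2)) = Pow(Add(D, Add(74, D)), Rational(1, 2)) = Pow(Add(74, Mul(2, D)), Rational(1, 2)))
Pow(Add(Function('O')(94, 59), Function('T')(-50)), -1) = Pow(Add(Pow(Add(Pow(94, 2), Pow(59, 2)), Rational(1, 2)), Pow(Add(74, Mul(2, -50)), Rational(1, 2))), -1) = Pow(Add(Pow(Add(8836, 3481), Rational(1, 2)), Pow(Add(74, -100), Rational(1, 2))), -1) = Pow(Add(Pow(12317, Rational(1, 2)), Pow(-26, Rational(1, 2))), -1) = Pow(Add(Pow(12317, Rational(1, 2)), Mul(I, Pow(26, Rational(1, 2)))), -1)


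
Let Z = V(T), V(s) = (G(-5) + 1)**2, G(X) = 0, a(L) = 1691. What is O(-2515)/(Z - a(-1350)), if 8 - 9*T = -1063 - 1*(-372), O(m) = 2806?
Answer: -1403/845 ≈ -1.6604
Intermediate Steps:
T = 233/3 (T = 8/9 - (-1063 - 1*(-372))/9 = 8/9 - (-1063 + 372)/9 = 8/9 - 1/9*(-691) = 8/9 + 691/9 = 233/3 ≈ 77.667)
V(s) = 1 (V(s) = (0 + 1)**2 = 1**2 = 1)
Z = 1
O(-2515)/(Z - a(-1350)) = 2806/(1 - 1*1691) = 2806/(1 - 1691) = 2806/(-1690) = 2806*(-1/1690) = -1403/845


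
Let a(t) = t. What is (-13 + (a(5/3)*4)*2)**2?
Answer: 1/9 ≈ 0.11111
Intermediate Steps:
(-13 + (a(5/3)*4)*2)**2 = (-13 + ((5/3)*4)*2)**2 = (-13 + (20/3)*2)**2 = (-13 + 40/3)**2 = (1/3)**2 = 1/9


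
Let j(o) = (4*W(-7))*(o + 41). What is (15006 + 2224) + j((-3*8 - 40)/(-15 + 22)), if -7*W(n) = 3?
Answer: 841594/49 ≈ 17175.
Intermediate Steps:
W(n) = -3/7 (W(n) = -⅐*3 = -3/7)
j(o) = -492/7 - 12*o/7 (j(o) = (4*(-3/7))*(o + 41) = -12*(41 + o)/7 = -492/7 - 12*o/7)
(15006 + 2224) + j((-3*8 - 40)/(-15 + 22)) = (15006 + 2224) + (-492/7 - 12*(-3*8 - 40)/(7*(-15 + 22))) = 17230 + (-492/7 - 12*(-24 - 40)/(7*7)) = 17230 + (-492/7 - (-768)/(7*7)) = 17230 + (-492/7 - 12/7*(-64/7)) = 17230 + (-492/7 + 768/49) = 17230 - 2676/49 = 841594/49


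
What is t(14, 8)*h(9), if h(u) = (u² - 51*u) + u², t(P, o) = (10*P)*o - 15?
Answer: -328185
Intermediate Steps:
t(P, o) = -15 + 10*P*o (t(P, o) = 10*P*o - 15 = -15 + 10*P*o)
h(u) = -51*u + 2*u²
t(14, 8)*h(9) = (-15 + 10*14*8)*(9*(-51 + 2*9)) = (-15 + 1120)*(9*(-51 + 18)) = 1105*(9*(-33)) = 1105*(-297) = -328185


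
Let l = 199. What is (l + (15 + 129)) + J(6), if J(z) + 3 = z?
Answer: 346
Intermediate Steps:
J(z) = -3 + z
(l + (15 + 129)) + J(6) = (199 + (15 + 129)) + (-3 + 6) = (199 + 144) + 3 = 343 + 3 = 346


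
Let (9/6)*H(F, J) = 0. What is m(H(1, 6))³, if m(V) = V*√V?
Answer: 0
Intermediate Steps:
H(F, J) = 0 (H(F, J) = (⅔)*0 = 0)
m(V) = V^(3/2)
m(H(1, 6))³ = (0^(3/2))³ = 0³ = 0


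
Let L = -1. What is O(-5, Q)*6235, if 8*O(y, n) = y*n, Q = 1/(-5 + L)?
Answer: 31175/48 ≈ 649.48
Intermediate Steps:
Q = -⅙ (Q = 1/(-5 - 1) = 1/(-6) = -⅙ ≈ -0.16667)
O(y, n) = n*y/8 (O(y, n) = (y*n)/8 = (n*y)/8 = n*y/8)
O(-5, Q)*6235 = ((⅛)*(-⅙)*(-5))*6235 = (5/48)*6235 = 31175/48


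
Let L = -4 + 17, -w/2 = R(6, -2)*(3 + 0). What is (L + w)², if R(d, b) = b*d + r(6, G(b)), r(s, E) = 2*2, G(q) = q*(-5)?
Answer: 3721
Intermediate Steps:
G(q) = -5*q
r(s, E) = 4
R(d, b) = 4 + b*d (R(d, b) = b*d + 4 = 4 + b*d)
w = 48 (w = -2*(4 - 2*6)*(3 + 0) = -2*(4 - 12)*3 = -(-16)*3 = -2*(-24) = 48)
L = 13
(L + w)² = (13 + 48)² = 61² = 3721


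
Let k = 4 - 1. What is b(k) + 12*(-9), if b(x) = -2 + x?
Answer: -107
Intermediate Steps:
k = 3
b(k) + 12*(-9) = (-2 + 3) + 12*(-9) = 1 - 108 = -107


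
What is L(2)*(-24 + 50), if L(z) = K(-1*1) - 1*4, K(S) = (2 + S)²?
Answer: -78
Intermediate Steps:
L(z) = -3 (L(z) = (2 - 1*1)² - 1*4 = (2 - 1)² - 4 = 1² - 4 = 1 - 4 = -3)
L(2)*(-24 + 50) = -3*(-24 + 50) = -3*26 = -78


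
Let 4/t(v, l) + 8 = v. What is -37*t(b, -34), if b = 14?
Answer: -74/3 ≈ -24.667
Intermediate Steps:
t(v, l) = 4/(-8 + v)
-37*t(b, -34) = -148/(-8 + 14) = -148/6 = -37*⅔ = -74/3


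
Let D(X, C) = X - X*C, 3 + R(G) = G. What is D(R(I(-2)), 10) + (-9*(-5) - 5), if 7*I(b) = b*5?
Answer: 559/7 ≈ 79.857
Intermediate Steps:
I(b) = 5*b/7 (I(b) = (b*5)/7 = (5*b)/7 = 5*b/7)
R(G) = -3 + G
D(X, C) = X - C*X
D(R(I(-2)), 10) + (-9*(-5) - 5) = (-3 + (5/7)*(-2))*(1 - 1*10) + (-9*(-5) - 5) = (-3 - 10/7)*(1 - 10) + (45 - 5) = -31/7*(-9) + 40 = 279/7 + 40 = 559/7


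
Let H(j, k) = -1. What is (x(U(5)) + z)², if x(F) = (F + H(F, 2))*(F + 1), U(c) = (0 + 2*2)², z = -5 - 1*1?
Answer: 62001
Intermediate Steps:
z = -6 (z = -5 - 1 = -6)
U(c) = 16 (U(c) = (0 + 4)² = 4² = 16)
x(F) = (1 + F)*(-1 + F) (x(F) = (F - 1)*(F + 1) = (-1 + F)*(1 + F) = (1 + F)*(-1 + F))
(x(U(5)) + z)² = ((-1 + 16²) - 6)² = ((-1 + 256) - 6)² = (255 - 6)² = 249² = 62001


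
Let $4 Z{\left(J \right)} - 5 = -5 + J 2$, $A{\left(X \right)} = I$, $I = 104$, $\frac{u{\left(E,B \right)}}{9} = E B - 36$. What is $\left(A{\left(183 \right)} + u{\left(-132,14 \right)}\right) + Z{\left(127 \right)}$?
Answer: $- \frac{33577}{2} \approx -16789.0$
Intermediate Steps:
$u{\left(E,B \right)} = -324 + 9 B E$ ($u{\left(E,B \right)} = 9 \left(E B - 36\right) = 9 \left(B E - 36\right) = 9 \left(-36 + B E\right) = -324 + 9 B E$)
$A{\left(X \right)} = 104$
$Z{\left(J \right)} = \frac{J}{2}$ ($Z{\left(J \right)} = \frac{5}{4} + \frac{-5 + J 2}{4} = \frac{5}{4} + \frac{-5 + 2 J}{4} = \frac{5}{4} + \left(- \frac{5}{4} + \frac{J}{2}\right) = \frac{J}{2}$)
$\left(A{\left(183 \right)} + u{\left(-132,14 \right)}\right) + Z{\left(127 \right)} = \left(104 + \left(-324 + 9 \cdot 14 \left(-132\right)\right)\right) + \frac{1}{2} \cdot 127 = \left(104 - 16956\right) + \frac{127}{2} = -16852 + \frac{127}{2} = - \frac{33577}{2}$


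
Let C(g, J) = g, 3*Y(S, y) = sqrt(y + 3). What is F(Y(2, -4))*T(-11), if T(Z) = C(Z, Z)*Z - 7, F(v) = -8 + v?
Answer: -912 + 38*I ≈ -912.0 + 38.0*I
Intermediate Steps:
Y(S, y) = sqrt(3 + y)/3 (Y(S, y) = sqrt(y + 3)/3 = sqrt(3 + y)/3)
T(Z) = -7 + Z**2 (T(Z) = Z*Z - 7 = Z**2 - 7 = -7 + Z**2)
F(Y(2, -4))*T(-11) = (-8 + sqrt(3 - 4)/3)*(-7 + (-11)**2) = (-8 + sqrt(-1)/3)*(-7 + 121) = (-8 + I/3)*114 = -912 + 38*I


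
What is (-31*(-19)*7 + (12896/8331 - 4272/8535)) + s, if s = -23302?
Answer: -454549982629/23701695 ≈ -19178.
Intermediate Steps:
(-31*(-19)*7 + (12896/8331 - 4272/8535)) + s = (-31*(-19)*7 + (12896/8331 - 4272/8535)) - 23302 = (589*7 + (12896*(1/8331) - 4272*1/8535)) - 23302 = (4123 + (12896/8331 - 1424/2845)) - 23302 = (4123 + 24825776/23701695) - 23302 = 97746914261/23701695 - 23302 = -454549982629/23701695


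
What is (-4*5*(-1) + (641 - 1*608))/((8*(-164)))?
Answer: -53/1312 ≈ -0.040396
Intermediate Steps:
(-4*5*(-1) + (641 - 1*608))/((8*(-164))) = (-20*(-1) + (641 - 608))/(-1312) = (20 + 33)*(-1/1312) = 53*(-1/1312) = -53/1312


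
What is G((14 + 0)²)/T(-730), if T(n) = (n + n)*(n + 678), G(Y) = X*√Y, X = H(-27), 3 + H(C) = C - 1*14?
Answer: -77/9490 ≈ -0.0081138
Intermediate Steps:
H(C) = -17 + C (H(C) = -3 + (C - 1*14) = -3 + (C - 14) = -3 + (-14 + C) = -17 + C)
X = -44 (X = -17 - 27 = -44)
G(Y) = -44*√Y
T(n) = 2*n*(678 + n) (T(n) = (2*n)*(678 + n) = 2*n*(678 + n))
G((14 + 0)²)/T(-730) = (-44*√((14 + 0)²))/((2*(-730)*(678 - 730))) = (-44*√(14²))/((2*(-730)*(-52))) = -44*√196/75920 = -44*14*(1/75920) = -616*1/75920 = -77/9490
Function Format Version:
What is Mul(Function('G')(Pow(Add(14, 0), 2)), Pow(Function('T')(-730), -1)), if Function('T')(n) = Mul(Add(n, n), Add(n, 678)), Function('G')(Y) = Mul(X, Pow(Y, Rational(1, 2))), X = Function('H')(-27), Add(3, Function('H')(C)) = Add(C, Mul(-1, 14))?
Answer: Rational(-77, 9490) ≈ -0.0081138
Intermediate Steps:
Function('H')(C) = Add(-17, C) (Function('H')(C) = Add(-3, Add(C, Mul(-1, 14))) = Add(-3, Add(C, -14)) = Add(-3, Add(-14, C)) = Add(-17, C))
X = -44 (X = Add(-17, -27) = -44)
Function('G')(Y) = Mul(-44, Pow(Y, Rational(1, 2)))
Function('T')(n) = Mul(2, n, Add(678, n)) (Function('T')(n) = Mul(Mul(2, n), Add(678, n)) = Mul(2, n, Add(678, n)))
Mul(Function('G')(Pow(Add(14, 0), 2)), Pow(Function('T')(-730), -1)) = Mul(Mul(-44, Pow(Pow(Add(14, 0), 2), Rational(1, 2))), Pow(Mul(2, -730, Add(678, -730)), -1)) = Mul(Mul(-44, Pow(Pow(14, 2), Rational(1, 2))), Pow(Mul(2, -730, -52), -1)) = Mul(Mul(-44, Pow(196, Rational(1, 2))), Pow(75920, -1)) = Mul(Mul(-44, 14), Rational(1, 75920)) = Mul(-616, Rational(1, 75920)) = Rational(-77, 9490)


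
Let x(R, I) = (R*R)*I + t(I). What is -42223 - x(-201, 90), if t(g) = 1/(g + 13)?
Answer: -378866240/103 ≈ -3.6783e+6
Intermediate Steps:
t(g) = 1/(13 + g)
x(R, I) = 1/(13 + I) + I*R² (x(R, I) = (R*R)*I + 1/(13 + I) = R²*I + 1/(13 + I) = I*R² + 1/(13 + I) = 1/(13 + I) + I*R²)
-42223 - x(-201, 90) = -42223 - (1 + 90*(-201)²*(13 + 90))/(13 + 90) = -42223 - (1 + 90*40401*103)/103 = -42223 - (1 + 374517270)/103 = -42223 - 374517271/103 = -378866240/103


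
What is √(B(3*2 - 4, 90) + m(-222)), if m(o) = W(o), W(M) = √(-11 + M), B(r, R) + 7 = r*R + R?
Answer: √(263 + I*√233) ≈ 16.224 + 0.4704*I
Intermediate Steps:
B(r, R) = -7 + R + R*r (B(r, R) = -7 + (r*R + R) = -7 + (R*r + R) = -7 + (R + R*r) = -7 + R + R*r)
m(o) = √(-11 + o)
√(B(3*2 - 4, 90) + m(-222)) = √((-7 + 90 + 90*(3*2 - 4)) + √(-11 - 222)) = √((-7 + 90 + 90*(6 - 4)) + √(-233)) = √((-7 + 90 + 90*2) + I*√233) = √((-7 + 90 + 180) + I*√233) = √(263 + I*√233)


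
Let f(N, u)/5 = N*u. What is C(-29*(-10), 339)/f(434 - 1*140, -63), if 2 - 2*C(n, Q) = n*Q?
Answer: 3511/6615 ≈ 0.53076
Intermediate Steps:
f(N, u) = 5*N*u (f(N, u) = 5*(N*u) = 5*N*u)
C(n, Q) = 1 - Q*n/2 (C(n, Q) = 1 - n*Q/2 = 1 - Q*n/2)
C(-29*(-10), 339)/f(434 - 1*140, -63) = (1 - ½*339*(-29*(-10)))/((5*(434 - 1*140)*(-63))) = (1 - ½*339*290)/((5*(434 - 140)*(-63))) = (1 - 49155)/((5*294*(-63))) = -49154/(-92610) = -49154*(-1/92610) = 3511/6615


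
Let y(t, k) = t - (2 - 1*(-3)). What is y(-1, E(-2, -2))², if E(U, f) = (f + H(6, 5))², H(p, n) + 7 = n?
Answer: 36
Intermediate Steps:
H(p, n) = -7 + n
E(U, f) = (-2 + f)² (E(U, f) = (f + (-7 + 5))² = (f - 2)² = (-2 + f)²)
y(t, k) = -5 + t (y(t, k) = t - (2 + 3) = t - 1*5 = t - 5 = -5 + t)
y(-1, E(-2, -2))² = (-5 - 1)² = (-6)² = 36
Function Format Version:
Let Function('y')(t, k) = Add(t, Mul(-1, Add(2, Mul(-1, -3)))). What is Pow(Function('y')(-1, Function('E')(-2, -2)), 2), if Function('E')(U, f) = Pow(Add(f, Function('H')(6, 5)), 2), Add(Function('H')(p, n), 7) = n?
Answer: 36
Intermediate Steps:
Function('H')(p, n) = Add(-7, n)
Function('E')(U, f) = Pow(Add(-2, f), 2) (Function('E')(U, f) = Pow(Add(f, Add(-7, 5)), 2) = Pow(Add(f, -2), 2) = Pow(Add(-2, f), 2))
Function('y')(t, k) = Add(-5, t) (Function('y')(t, k) = Add(t, Mul(-1, Add(2, 3))) = Add(t, Mul(-1, 5)) = Add(t, -5) = Add(-5, t))
Pow(Function('y')(-1, Function('E')(-2, -2)), 2) = Pow(Add(-5, -1), 2) = Pow(-6, 2) = 36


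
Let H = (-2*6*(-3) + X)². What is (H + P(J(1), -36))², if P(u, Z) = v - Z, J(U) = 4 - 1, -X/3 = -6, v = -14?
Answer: 8631844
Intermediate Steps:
X = 18 (X = -3*(-6) = 18)
J(U) = 3
P(u, Z) = -14 - Z
H = 2916 (H = (-2*6*(-3) + 18)² = (-12*(-3) + 18)² = (36 + 18)² = 54² = 2916)
(H + P(J(1), -36))² = (2916 + (-14 - 1*(-36)))² = (2916 + (-14 + 36))² = (2916 + 22)² = 2938² = 8631844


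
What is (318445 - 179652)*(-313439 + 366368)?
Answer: 7346174697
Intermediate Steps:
(318445 - 179652)*(-313439 + 366368) = 138793*52929 = 7346174697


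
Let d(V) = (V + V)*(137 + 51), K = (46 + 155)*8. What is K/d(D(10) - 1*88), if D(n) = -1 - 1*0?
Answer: -201/4183 ≈ -0.048052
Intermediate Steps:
D(n) = -1 (D(n) = -1 + 0 = -1)
K = 1608 (K = 201*8 = 1608)
d(V) = 376*V (d(V) = (2*V)*188 = 376*V)
K/d(D(10) - 1*88) = 1608/((376*(-1 - 1*88))) = 1608/((376*(-1 - 88))) = 1608/((376*(-89))) = 1608/(-33464) = 1608*(-1/33464) = -201/4183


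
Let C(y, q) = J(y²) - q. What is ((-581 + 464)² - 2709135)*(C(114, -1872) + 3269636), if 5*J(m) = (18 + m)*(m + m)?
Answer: -955852127832888/5 ≈ -1.9117e+14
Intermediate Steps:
J(m) = 2*m*(18 + m)/5 (J(m) = ((18 + m)*(m + m))/5 = ((18 + m)*(2*m))/5 = (2*m*(18 + m))/5 = 2*m*(18 + m)/5)
C(y, q) = -q + 2*y²*(18 + y²)/5 (C(y, q) = 2*y²*(18 + y²)/5 - q = -q + 2*y²*(18 + y²)/5)
((-581 + 464)² - 2709135)*(C(114, -1872) + 3269636) = ((-581 + 464)² - 2709135)*((-1*(-1872) + (⅖)*114²*(18 + 114²)) + 3269636) = ((-117)² - 2709135)*((1872 + (⅖)*12996*(18 + 12996)) + 3269636) = (13689 - 2709135)*((1872 + (⅖)*12996*13014) + 3269636) = -2695446*((1872 + 338259888/5) + 3269636) = -2695446*(338269248/5 + 3269636) = -2695446*354617428/5 = -955852127832888/5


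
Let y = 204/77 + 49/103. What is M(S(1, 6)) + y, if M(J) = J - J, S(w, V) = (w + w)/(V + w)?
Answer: 24785/7931 ≈ 3.1251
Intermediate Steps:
S(w, V) = 2*w/(V + w) (S(w, V) = (2*w)/(V + w) = 2*w/(V + w))
M(J) = 0
y = 24785/7931 (y = 204*(1/77) + 49*(1/103) = 204/77 + 49/103 = 24785/7931 ≈ 3.1251)
M(S(1, 6)) + y = 0 + 24785/7931 = 24785/7931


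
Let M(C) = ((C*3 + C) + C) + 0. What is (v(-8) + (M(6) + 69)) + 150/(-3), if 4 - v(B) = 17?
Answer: 36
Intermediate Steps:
v(B) = -13 (v(B) = 4 - 1*17 = 4 - 17 = -13)
M(C) = 5*C (M(C) = ((3*C + C) + C) + 0 = (4*C + C) + 0 = 5*C + 0 = 5*C)
(v(-8) + (M(6) + 69)) + 150/(-3) = (-13 + (5*6 + 69)) + 150/(-3) = (-13 + (30 + 69)) + 150*(-⅓) = (-13 + 99) - 50 = 86 - 50 = 36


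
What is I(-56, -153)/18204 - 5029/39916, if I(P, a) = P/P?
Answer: -5719250/45414429 ≈ -0.12593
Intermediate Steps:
I(P, a) = 1
I(-56, -153)/18204 - 5029/39916 = 1/18204 - 5029/39916 = -5719250/45414429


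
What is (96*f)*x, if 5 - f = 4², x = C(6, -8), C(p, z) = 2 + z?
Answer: 6336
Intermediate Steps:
x = -6 (x = 2 - 8 = -6)
f = -11 (f = 5 - 1*4² = 5 - 1*16 = 5 - 16 = -11)
(96*f)*x = (96*(-11))*(-6) = -1056*(-6) = 6336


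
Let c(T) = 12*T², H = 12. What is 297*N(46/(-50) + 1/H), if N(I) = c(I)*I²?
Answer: 43660386011/25000000 ≈ 1746.4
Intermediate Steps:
N(I) = 12*I⁴ (N(I) = (12*I²)*I² = 12*I⁴)
297*N(46/(-50) + 1/H) = 297*(12*(46/(-50) + 1/12)⁴) = 297*(12*(46*(-1/50) + 1*(1/12))⁴) = 297*(12*(-23/25 + 1/12)⁴) = 297*(12*(-251/300)⁴) = 297*(12*(3969126001/8100000000)) = 297*(3969126001/675000000) = 43660386011/25000000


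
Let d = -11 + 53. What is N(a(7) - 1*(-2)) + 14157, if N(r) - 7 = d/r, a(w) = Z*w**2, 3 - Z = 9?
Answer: 2067923/146 ≈ 14164.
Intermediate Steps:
Z = -6 (Z = 3 - 1*9 = 3 - 9 = -6)
d = 42
a(w) = -6*w**2
N(r) = 7 + 42/r
N(a(7) - 1*(-2)) + 14157 = (7 + 42/(-6*7**2 - 1*(-2))) + 14157 = (7 + 42/(-6*49 + 2)) + 14157 = (7 + 42/(-294 + 2)) + 14157 = (7 + 42/(-292)) + 14157 = (7 + 42*(-1/292)) + 14157 = (7 - 21/146) + 14157 = 1001/146 + 14157 = 2067923/146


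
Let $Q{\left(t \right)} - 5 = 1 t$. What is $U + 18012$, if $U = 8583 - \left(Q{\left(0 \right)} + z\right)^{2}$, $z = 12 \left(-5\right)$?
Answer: $23570$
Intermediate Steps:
$z = -60$
$Q{\left(t \right)} = 5 + t$ ($Q{\left(t \right)} = 5 + 1 t = 5 + t$)
$U = 5558$ ($U = 8583 - \left(\left(5 + 0\right) - 60\right)^{2} = 8583 - \left(5 - 60\right)^{2} = 8583 - \left(-55\right)^{2} = 8583 - 3025 = 5558$)
$U + 18012 = 5558 + 18012 = 23570$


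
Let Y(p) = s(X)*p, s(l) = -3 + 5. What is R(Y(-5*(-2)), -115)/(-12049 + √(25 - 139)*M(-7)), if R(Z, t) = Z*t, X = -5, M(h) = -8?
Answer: 27712700/145185697 - 18400*I*√114/145185697 ≈ 0.19088 - 0.0013532*I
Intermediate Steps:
s(l) = 2
Y(p) = 2*p
R(Y(-5*(-2)), -115)/(-12049 + √(25 - 139)*M(-7)) = ((2*(-5*(-2)))*(-115))/(-12049 + √(25 - 139)*(-8)) = ((2*10)*(-115))/(-12049 + √(-114)*(-8)) = (20*(-115))/(-12049 + (I*√114)*(-8)) = -2300/(-12049 - 8*I*√114)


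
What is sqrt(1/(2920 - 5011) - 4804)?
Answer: 73*I*sqrt(3941535)/2091 ≈ 69.311*I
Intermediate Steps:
sqrt(1/(2920 - 5011) - 4804) = sqrt(1/(-2091) - 4804) = sqrt(-1/2091 - 4804) = sqrt(-10045165/2091) = 73*I*sqrt(3941535)/2091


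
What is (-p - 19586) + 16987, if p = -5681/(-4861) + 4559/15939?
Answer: -201481876679/77479479 ≈ -2600.5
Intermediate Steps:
p = 112710758/77479479 (p = -5681*(-1/4861) + 4559*(1/15939) = 5681/4861 + 4559/15939 = 112710758/77479479 ≈ 1.4547)
(-p - 19586) + 16987 = (-1*112710758/77479479 - 19586) + 16987 = (-112710758/77479479 - 19586) + 16987 = -1517625786452/77479479 + 16987 = -201481876679/77479479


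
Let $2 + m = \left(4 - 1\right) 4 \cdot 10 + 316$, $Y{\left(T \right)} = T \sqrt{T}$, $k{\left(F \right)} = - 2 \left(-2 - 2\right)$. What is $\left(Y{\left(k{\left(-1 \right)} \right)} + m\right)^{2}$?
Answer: $188868 + 13888 \sqrt{2} \approx 2.0851 \cdot 10^{5}$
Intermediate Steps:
$k{\left(F \right)} = 8$ ($k{\left(F \right)} = \left(-2\right) \left(-4\right) = 8$)
$Y{\left(T \right)} = T^{\frac{3}{2}}$
$m = 434$ ($m = -2 + \left(\left(4 - 1\right) 4 \cdot 10 + 316\right) = -2 + \left(3 \cdot 4 \cdot 10 + 316\right) = -2 + \left(12 \cdot 10 + 316\right) = -2 + \left(120 + 316\right) = -2 + 436 = 434$)
$\left(Y{\left(k{\left(-1 \right)} \right)} + m\right)^{2} = \left(8^{\frac{3}{2}} + 434\right)^{2} = \left(16 \sqrt{2} + 434\right)^{2} = \left(434 + 16 \sqrt{2}\right)^{2}$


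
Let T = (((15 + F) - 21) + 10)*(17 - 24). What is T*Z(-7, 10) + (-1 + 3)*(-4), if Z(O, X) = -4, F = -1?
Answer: 76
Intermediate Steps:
T = -21 (T = (((15 - 1) - 21) + 10)*(17 - 24) = ((14 - 21) + 10)*(-7) = (-7 + 10)*(-7) = 3*(-7) = -21)
T*Z(-7, 10) + (-1 + 3)*(-4) = -21*(-4) + (-1 + 3)*(-4) = 84 + 2*(-4) = 84 - 8 = 76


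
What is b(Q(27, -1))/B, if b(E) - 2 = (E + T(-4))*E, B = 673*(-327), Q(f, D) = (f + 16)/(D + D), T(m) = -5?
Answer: -2287/880284 ≈ -0.0025980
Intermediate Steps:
Q(f, D) = (16 + f)/(2*D) (Q(f, D) = (16 + f)/((2*D)) = (16 + f)*(1/(2*D)) = (16 + f)/(2*D))
B = -220071
b(E) = 2 + E*(-5 + E) (b(E) = 2 + (E - 5)*E = 2 + (-5 + E)*E = 2 + E*(-5 + E))
b(Q(27, -1))/B = (2 + ((1/2)*(16 + 27)/(-1))**2 - 5*(16 + 27)/(2*(-1)))/(-220071) = (2 + ((1/2)*(-1)*43)**2 - 5*(-1)*43/2)*(-1/220071) = (2 + (-43/2)**2 - 5*(-43/2))*(-1/220071) = (2 + 1849/4 + 215/2)*(-1/220071) = (2287/4)*(-1/220071) = -2287/880284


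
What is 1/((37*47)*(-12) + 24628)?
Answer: 1/3760 ≈ 0.00026596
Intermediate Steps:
1/((37*47)*(-12) + 24628) = 1/(1739*(-12) + 24628) = 1/(-20868 + 24628) = 1/3760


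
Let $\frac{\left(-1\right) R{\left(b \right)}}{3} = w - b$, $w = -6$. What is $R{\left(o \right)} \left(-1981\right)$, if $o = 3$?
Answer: $-53487$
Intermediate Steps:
$R{\left(b \right)} = 18 + 3 b$ ($R{\left(b \right)} = - 3 \left(-6 - b\right) = 18 + 3 b$)
$R{\left(o \right)} \left(-1981\right) = \left(18 + 3 \cdot 3\right) \left(-1981\right) = \left(18 + 9\right) \left(-1981\right) = 27 \left(-1981\right) = -53487$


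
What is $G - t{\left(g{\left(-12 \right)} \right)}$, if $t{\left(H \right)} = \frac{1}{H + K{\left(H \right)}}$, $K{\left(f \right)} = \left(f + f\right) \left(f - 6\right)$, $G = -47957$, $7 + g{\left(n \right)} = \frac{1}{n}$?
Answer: $- \frac{615528167}{12835} \approx -47957.0$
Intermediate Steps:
$g{\left(n \right)} = -7 + \frac{1}{n}$
$K{\left(f \right)} = 2 f \left(-6 + f\right)$
$t{\left(H \right)} = \frac{1}{H + 2 H \left(-6 + H\right)}$
$G - t{\left(g{\left(-12 \right)} \right)} = -47957 - \frac{1}{\left(-7 + \frac{1}{-12}\right) \left(-11 + 2 \left(-7 + \frac{1}{-12}\right)\right)} = -47957 - \frac{1}{\left(-7 - \frac{1}{12}\right) \left(-11 + 2 \left(-7 - \frac{1}{12}\right)\right)} = -47957 - \frac{1}{\left(- \frac{85}{12}\right) \left(-11 + 2 \left(- \frac{85}{12}\right)\right)} = -47957 - - \frac{12}{85 \left(-11 - \frac{85}{6}\right)} = -47957 - - \frac{12}{85 \left(- \frac{151}{6}\right)} = -47957 - \left(- \frac{12}{85}\right) \left(- \frac{6}{151}\right) = -47957 - \frac{72}{12835} = - \frac{615528167}{12835}$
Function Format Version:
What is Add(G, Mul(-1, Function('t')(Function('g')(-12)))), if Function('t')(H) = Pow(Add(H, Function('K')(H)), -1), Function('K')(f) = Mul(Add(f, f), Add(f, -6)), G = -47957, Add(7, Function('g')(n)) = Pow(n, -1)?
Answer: Rational(-615528167, 12835) ≈ -47957.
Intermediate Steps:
Function('g')(n) = Add(-7, Pow(n, -1))
Function('K')(f) = Mul(2, f, Add(-6, f)) (Function('K')(f) = Mul(Mul(2, f), Add(-6, f)) = Mul(2, f, Add(-6, f)))
Function('t')(H) = Pow(Add(H, Mul(2, H, Add(-6, H))), -1)
Add(G, Mul(-1, Function('t')(Function('g')(-12)))) = Add(-47957, Mul(-1, Mul(Pow(Add(-7, Pow(-12, -1)), -1), Pow(Add(-11, Mul(2, Add(-7, Pow(-12, -1)))), -1)))) = Add(-47957, Mul(-1, Mul(Pow(Add(-7, Rational(-1, 12)), -1), Pow(Add(-11, Mul(2, Add(-7, Rational(-1, 12)))), -1)))) = Add(-47957, Mul(-1, Mul(Pow(Rational(-85, 12), -1), Pow(Add(-11, Mul(2, Rational(-85, 12))), -1)))) = Add(-47957, Mul(-1, Mul(Rational(-12, 85), Pow(Add(-11, Rational(-85, 6)), -1)))) = Add(-47957, Mul(-1, Mul(Rational(-12, 85), Pow(Rational(-151, 6), -1)))) = Add(-47957, Mul(-1, Mul(Rational(-12, 85), Rational(-6, 151)))) = Add(-47957, Mul(-1, Rational(72, 12835))) = Add(-47957, Rational(-72, 12835)) = Rational(-615528167, 12835)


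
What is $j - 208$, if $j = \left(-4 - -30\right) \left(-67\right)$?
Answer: $-1950$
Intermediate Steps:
$j = -1742$ ($j = \left(-4 + 30\right) \left(-67\right) = 26 \left(-67\right) = -1742$)
$j - 208 = -1742 - 208 = -1950$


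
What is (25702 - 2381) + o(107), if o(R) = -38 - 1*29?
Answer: 23254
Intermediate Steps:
o(R) = -67 (o(R) = -38 - 29 = -67)
(25702 - 2381) + o(107) = (25702 - 2381) - 67 = 23321 - 67 = 23254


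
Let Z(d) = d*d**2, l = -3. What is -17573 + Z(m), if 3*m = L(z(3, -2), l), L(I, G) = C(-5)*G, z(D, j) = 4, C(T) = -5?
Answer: -17448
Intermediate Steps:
L(I, G) = -5*G
m = 5 (m = (-5*(-3))/3 = (1/3)*15 = 5)
Z(d) = d**3
-17573 + Z(m) = -17573 + 5**3 = -17573 + 125 = -17448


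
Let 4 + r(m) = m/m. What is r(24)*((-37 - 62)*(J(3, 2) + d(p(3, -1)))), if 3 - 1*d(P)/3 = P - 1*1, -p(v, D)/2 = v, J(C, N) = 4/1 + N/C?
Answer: 10296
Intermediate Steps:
J(C, N) = 4 + N/C (J(C, N) = 4*1 + N/C = 4 + N/C)
r(m) = -3 (r(m) = -4 + m/m = -4 + 1 = -3)
p(v, D) = -2*v
d(P) = 12 - 3*P (d(P) = 9 - 3*(P - 1*1) = 9 - 3*(P - 1) = 9 - 3*(-1 + P) = 9 + (3 - 3*P) = 12 - 3*P)
r(24)*((-37 - 62)*(J(3, 2) + d(p(3, -1)))) = -3*(-37 - 62)*((4 + 2/3) + (12 - (-6)*3)) = -(-297)*((4 + 2*(⅓)) + (12 - 3*(-6))) = -(-297)*((4 + ⅔) + (12 + 18)) = -(-297)*(14/3 + 30) = -(-297)*104/3 = -3*(-3432) = 10296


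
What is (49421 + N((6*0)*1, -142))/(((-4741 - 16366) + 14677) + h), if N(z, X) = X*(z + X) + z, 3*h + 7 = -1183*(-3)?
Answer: -208755/15748 ≈ -13.256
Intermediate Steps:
h = 3542/3 (h = -7/3 + (-1183*(-3))/3 = -7/3 + (1/3)*3549 = -7/3 + 1183 = 3542/3 ≈ 1180.7)
N(z, X) = z + X*(X + z) (N(z, X) = X*(X + z) + z = z + X*(X + z))
(49421 + N((6*0)*1, -142))/(((-4741 - 16366) + 14677) + h) = (49421 + ((6*0)*1 + (-142)**2 - 142*6*0))/(((-4741 - 16366) + 14677) + 3542/3) = (49421 + (0*1 + 20164 - 0))/((-21107 + 14677) + 3542/3) = (49421 + (0 + 20164 - 142*0))/(-6430 + 3542/3) = (49421 + (0 + 20164 + 0))/(-15748/3) = (49421 + 20164)*(-3/15748) = 69585*(-3/15748) = -208755/15748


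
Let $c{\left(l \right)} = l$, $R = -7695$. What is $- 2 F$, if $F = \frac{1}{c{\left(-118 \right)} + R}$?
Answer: $\frac{2}{7813} \approx 0.00025598$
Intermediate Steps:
$F = - \frac{1}{7813}$ ($F = \frac{1}{-118 - 7695} = \frac{1}{-7813} = - \frac{1}{7813} \approx -0.00012799$)
$- 2 F = \left(-2\right) \left(- \frac{1}{7813}\right) = \frac{2}{7813}$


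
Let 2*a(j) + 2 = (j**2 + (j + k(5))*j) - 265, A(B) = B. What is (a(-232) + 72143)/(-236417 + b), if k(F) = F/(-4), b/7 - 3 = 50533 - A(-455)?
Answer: 251957/241040 ≈ 1.0453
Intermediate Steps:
b = 356937 (b = 21 + 7*(50533 - 1*(-455)) = 21 + 7*(50533 + 455) = 21 + 7*50988 = 21 + 356916 = 356937)
k(F) = -F/4 (k(F) = F*(-1/4) = -F/4)
a(j) = -267/2 + j**2/2 + j*(-5/4 + j)/2 (a(j) = -1 + ((j**2 + (j - 1/4*5)*j) - 265)/2 = -1 + ((j**2 + (j - 5/4)*j) - 265)/2 = -1 + ((j**2 + (-5/4 + j)*j) - 265)/2 = -1 + ((j**2 + j*(-5/4 + j)) - 265)/2 = -1 + (-265 + j**2 + j*(-5/4 + j))/2 = -1 + (-265/2 + j**2/2 + j*(-5/4 + j)/2) = -267/2 + j**2/2 + j*(-5/4 + j)/2)
(a(-232) + 72143)/(-236417 + b) = ((-267/2 + (-232)**2 - 5/8*(-232)) + 72143)/(-236417 + 356937) = ((-267/2 + 53824 + 145) + 72143)/120520 = (107671/2 + 72143)*(1/120520) = (251957/2)*(1/120520) = 251957/241040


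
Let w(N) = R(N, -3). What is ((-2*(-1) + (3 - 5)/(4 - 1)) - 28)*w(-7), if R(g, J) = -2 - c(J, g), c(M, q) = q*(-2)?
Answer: 1280/3 ≈ 426.67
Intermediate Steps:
c(M, q) = -2*q
R(g, J) = -2 + 2*g (R(g, J) = -2 - (-2)*g = -2 + 2*g)
w(N) = -2 + 2*N
((-2*(-1) + (3 - 5)/(4 - 1)) - 28)*w(-7) = ((-2*(-1) + (3 - 5)/(4 - 1)) - 28)*(-2 + 2*(-7)) = ((2 - 2/3) - 28)*(-2 - 14) = ((2 - 2*1/3) - 28)*(-16) = ((2 - 2/3) - 28)*(-16) = (4/3 - 28)*(-16) = -80/3*(-16) = 1280/3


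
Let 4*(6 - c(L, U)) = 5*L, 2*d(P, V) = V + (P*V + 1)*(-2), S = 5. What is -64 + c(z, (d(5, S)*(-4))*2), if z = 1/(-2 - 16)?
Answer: -4171/72 ≈ -57.931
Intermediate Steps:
z = -1/18 (z = 1/(-18) = -1/18 ≈ -0.055556)
d(P, V) = -1 + V/2 - P*V (d(P, V) = (V + (P*V + 1)*(-2))/2 = (V + (1 + P*V)*(-2))/2 = (V + (-2 - 2*P*V))/2 = (-2 + V - 2*P*V)/2 = -1 + V/2 - P*V)
c(L, U) = 6 - 5*L/4
-64 + c(z, (d(5, S)*(-4))*2) = -64 + (6 - 5/4*(-1/18)) = -64 + (6 + 5/72) = -64 + 437/72 = -4171/72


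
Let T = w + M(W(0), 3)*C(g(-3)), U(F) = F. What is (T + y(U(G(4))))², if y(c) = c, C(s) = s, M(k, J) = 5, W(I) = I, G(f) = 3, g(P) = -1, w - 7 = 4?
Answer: 81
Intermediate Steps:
w = 11 (w = 7 + 4 = 11)
T = 6 (T = 11 + 5*(-1) = 11 - 5 = 6)
(T + y(U(G(4))))² = (6 + 3)² = 9² = 81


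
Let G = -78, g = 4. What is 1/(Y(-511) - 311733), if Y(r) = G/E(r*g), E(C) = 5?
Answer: -5/1558743 ≈ -3.2077e-6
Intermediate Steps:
Y(r) = -78/5
1/(Y(-511) - 311733) = 1/(-78/5 - 311733) = 1/(-1558743/5) = -5/1558743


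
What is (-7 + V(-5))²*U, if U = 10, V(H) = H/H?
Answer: 360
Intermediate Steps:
V(H) = 1
(-7 + V(-5))²*U = (-7 + 1)²*10 = (-6)²*10 = 36*10 = 360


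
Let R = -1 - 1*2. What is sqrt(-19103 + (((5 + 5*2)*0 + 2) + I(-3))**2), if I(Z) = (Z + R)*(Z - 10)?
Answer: I*sqrt(12703) ≈ 112.71*I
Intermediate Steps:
R = -3 (R = -1 - 2 = -3)
I(Z) = (-10 + Z)*(-3 + Z) (I(Z) = (Z - 3)*(Z - 10) = (-3 + Z)*(-10 + Z) = (-10 + Z)*(-3 + Z))
sqrt(-19103 + (((5 + 5*2)*0 + 2) + I(-3))**2) = sqrt(-19103 + (((5 + 5*2)*0 + 2) + (30 + (-3)**2 - 13*(-3)))**2) = sqrt(-19103 + (((5 + 10)*0 + 2) + (30 + 9 + 39))**2) = sqrt(-19103 + ((15*0 + 2) + 78)**2) = sqrt(-19103 + ((0 + 2) + 78)**2) = sqrt(-19103 + (2 + 78)**2) = sqrt(-19103 + 80**2) = sqrt(-19103 + 6400) = sqrt(-12703) = I*sqrt(12703)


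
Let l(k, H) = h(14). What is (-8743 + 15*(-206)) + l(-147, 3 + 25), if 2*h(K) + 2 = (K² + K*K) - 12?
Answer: -11644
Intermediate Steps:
h(K) = -7 + K² (h(K) = -1 + ((K² + K*K) - 12)/2 = -1 + ((K² + K²) - 12)/2 = -1 + (2*K² - 12)/2 = -1 + (-12 + 2*K²)/2 = -1 + (-6 + K²) = -7 + K²)
l(k, H) = 189 (l(k, H) = -7 + 14² = -7 + 196 = 189)
(-8743 + 15*(-206)) + l(-147, 3 + 25) = (-8743 + 15*(-206)) + 189 = (-8743 - 3090) + 189 = -11833 + 189 = -11644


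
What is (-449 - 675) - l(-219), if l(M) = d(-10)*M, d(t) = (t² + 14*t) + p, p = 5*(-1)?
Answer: -10979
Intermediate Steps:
p = -5
d(t) = -5 + t² + 14*t (d(t) = (t² + 14*t) - 5 = -5 + t² + 14*t)
l(M) = -45*M (l(M) = (-5 + (-10)² + 14*(-10))*M = (-5 + 100 - 140)*M = -45*M)
(-449 - 675) - l(-219) = (-449 - 675) - (-45)*(-219) = -1124 - 1*9855 = -1124 - 9855 = -10979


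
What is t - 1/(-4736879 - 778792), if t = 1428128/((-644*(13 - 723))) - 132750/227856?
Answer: 4345379277827713/1710266390280840 ≈ 2.5408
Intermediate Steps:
t = 5514769241/2170518280 (t = 1428128/((-644*(-710))) - 132750*1/227856 = 1428128/457240 - 22125/37976 = 1428128*(1/457240) - 22125/37976 = 178516/57155 - 22125/37976 = 5514769241/2170518280 ≈ 2.5408)
t - 1/(-4736879 - 778792) = 5514769241/2170518280 - 1/(-4736879 - 778792) = 5514769241/2170518280 - 1/(-5515671) = 5514769241/2170518280 - 1*(-1/5515671) = 5514769241/2170518280 + 1/5515671 = 4345379277827713/1710266390280840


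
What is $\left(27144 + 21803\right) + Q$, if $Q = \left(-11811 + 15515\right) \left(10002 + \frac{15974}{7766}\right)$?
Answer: $\frac{144074730313}{3883} \approx 3.7104 \cdot 10^{7}$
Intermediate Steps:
$Q = \frac{143884669112}{3883}$ ($Q = 3704 \left(10002 + 15974 \cdot \frac{1}{7766}\right) = 3704 \left(10002 + \frac{7987}{3883}\right) = 3704 \cdot \frac{38845753}{3883} = \frac{143884669112}{3883} \approx 3.7055 \cdot 10^{7}$)
$\left(27144 + 21803\right) + Q = \left(27144 + 21803\right) + \frac{143884669112}{3883} = 48947 + \frac{143884669112}{3883} = \frac{144074730313}{3883}$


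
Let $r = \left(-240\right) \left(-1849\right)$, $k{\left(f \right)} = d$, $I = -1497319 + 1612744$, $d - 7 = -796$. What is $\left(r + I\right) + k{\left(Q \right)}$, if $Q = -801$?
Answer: $558396$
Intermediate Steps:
$d = -789$ ($d = 7 - 796 = -789$)
$I = 115425$
$k{\left(f \right)} = -789$
$r = 443760$
$\left(r + I\right) + k{\left(Q \right)} = \left(443760 + 115425\right) - 789 = 559185 - 789 = 558396$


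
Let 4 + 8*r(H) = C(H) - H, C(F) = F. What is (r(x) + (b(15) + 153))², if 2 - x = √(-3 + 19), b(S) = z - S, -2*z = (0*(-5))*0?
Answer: 75625/4 ≈ 18906.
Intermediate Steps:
z = 0 (z = -0*(-5)*0/2 = -0*0 = -½*0 = 0)
b(S) = -S (b(S) = 0 - S = -S)
x = -2 (x = 2 - √(-3 + 19) = 2 - √16 = 2 - 1*4 = 2 - 4 = -2)
r(H) = -½ (r(H) = -½ + (H - H)/8 = -½ + (⅛)*0 = -½ + 0 = -½)
(r(x) + (b(15) + 153))² = (-½ + (-1*15 + 153))² = (-½ + (-15 + 153))² = (-½ + 138)² = (275/2)² = 75625/4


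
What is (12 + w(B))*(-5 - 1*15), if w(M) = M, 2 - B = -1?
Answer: -300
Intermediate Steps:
B = 3 (B = 2 - 1*(-1) = 2 + 1 = 3)
(12 + w(B))*(-5 - 1*15) = (12 + 3)*(-5 - 1*15) = 15*(-5 - 15) = 15*(-20) = -300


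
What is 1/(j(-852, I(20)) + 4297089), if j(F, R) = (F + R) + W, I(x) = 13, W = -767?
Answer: 1/4295483 ≈ 2.3280e-7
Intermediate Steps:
j(F, R) = -767 + F + R (j(F, R) = (F + R) - 767 = -767 + F + R)
1/(j(-852, I(20)) + 4297089) = 1/((-767 - 852 + 13) + 4297089) = 1/(-1606 + 4297089) = 1/4295483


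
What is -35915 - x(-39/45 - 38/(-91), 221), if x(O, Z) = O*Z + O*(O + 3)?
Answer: -66730670764/1863225 ≈ -35815.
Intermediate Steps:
x(O, Z) = O*Z + O*(3 + O)
-35915 - x(-39/45 - 38/(-91), 221) = -35915 - (-39/45 - 38/(-91))*(3 + (-39/45 - 38/(-91)) + 221) = -35915 - (-39*1/45 - 38*(-1/91))*(3 + (-39*1/45 - 38*(-1/91)) + 221) = -35915 - (-13/15 + 38/91)*(3 + (-13/15 + 38/91) + 221) = -35915 - (-613)*(3 - 613/1365 + 221)/1365 = -35915 - (-613)*305147/(1365*1365) = -35915 - 1*(-187055111/1863225) = -35915 + 187055111/1863225 = -66730670764/1863225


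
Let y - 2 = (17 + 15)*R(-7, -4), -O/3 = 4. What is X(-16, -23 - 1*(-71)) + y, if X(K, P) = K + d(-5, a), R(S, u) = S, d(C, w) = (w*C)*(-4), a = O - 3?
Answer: -538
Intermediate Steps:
O = -12 (O = -3*4 = -12)
a = -15 (a = -12 - 3 = -15)
d(C, w) = -4*C*w (d(C, w) = (C*w)*(-4) = -4*C*w)
X(K, P) = -300 + K (X(K, P) = K - 4*(-5)*(-15) = K - 300 = -300 + K)
y = -222 (y = 2 + (17 + 15)*(-7) = 2 + 32*(-7) = 2 - 224 = -222)
X(-16, -23 - 1*(-71)) + y = (-300 - 16) - 222 = -316 - 222 = -538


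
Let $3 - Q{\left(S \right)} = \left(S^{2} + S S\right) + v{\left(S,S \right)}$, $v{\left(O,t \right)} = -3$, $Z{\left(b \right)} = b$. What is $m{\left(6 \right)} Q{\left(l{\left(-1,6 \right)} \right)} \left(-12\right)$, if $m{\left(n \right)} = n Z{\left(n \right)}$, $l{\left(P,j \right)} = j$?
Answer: $28512$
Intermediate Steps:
$Q{\left(S \right)} = 6 - 2 S^{2}$ ($Q{\left(S \right)} = 3 - \left(\left(S^{2} + S S\right) - 3\right) = 3 - \left(\left(S^{2} + S^{2}\right) - 3\right) = 3 - \left(2 S^{2} - 3\right) = 3 - \left(-3 + 2 S^{2}\right) = 6 - 2 S^{2}$)
$m{\left(n \right)} = n^{2}$ ($m{\left(n \right)} = n n = n^{2}$)
$m{\left(6 \right)} Q{\left(l{\left(-1,6 \right)} \right)} \left(-12\right) = 6^{2} \left(6 - 2 \cdot 6^{2}\right) \left(-12\right) = 36 \left(6 - 72\right) \left(-12\right) = 36 \left(-66\right) \left(-12\right) = \left(-2376\right) \left(-12\right) = 28512$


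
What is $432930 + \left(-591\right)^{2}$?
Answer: $782211$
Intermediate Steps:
$432930 + \left(-591\right)^{2} = 432930 + 349281 = 782211$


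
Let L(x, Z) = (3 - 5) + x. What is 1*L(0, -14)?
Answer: -2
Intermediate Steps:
L(x, Z) = -2 + x
1*L(0, -14) = 1*(-2 + 0) = 1*(-2) = -2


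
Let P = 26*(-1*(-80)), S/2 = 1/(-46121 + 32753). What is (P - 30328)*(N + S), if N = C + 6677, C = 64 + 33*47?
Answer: -130467453358/557 ≈ -2.3423e+8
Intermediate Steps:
S = -1/6684 (S = 2/(-46121 + 32753) = 2/(-13368) = 2*(-1/13368) = -1/6684 ≈ -0.00014961)
P = 2080 (P = 26*80 = 2080)
C = 1615 (C = 64 + 1551 = 1615)
N = 8292 (N = 1615 + 6677 = 8292)
(P - 30328)*(N + S) = (2080 - 30328)*(8292 - 1/6684) = -28248*55423727/6684 = -130467453358/557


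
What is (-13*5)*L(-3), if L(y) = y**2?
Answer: -585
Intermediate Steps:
(-13*5)*L(-3) = -13*5*(-3)**2 = -65*9 = -585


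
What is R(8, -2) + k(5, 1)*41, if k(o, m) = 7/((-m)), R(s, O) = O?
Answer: -289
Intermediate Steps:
k(o, m) = -7/m (k(o, m) = 7*(-1/m) = -7/m)
R(8, -2) + k(5, 1)*41 = -2 - 7/1*41 = -2 - 7*1*41 = -2 - 7*41 = -2 - 287 = -289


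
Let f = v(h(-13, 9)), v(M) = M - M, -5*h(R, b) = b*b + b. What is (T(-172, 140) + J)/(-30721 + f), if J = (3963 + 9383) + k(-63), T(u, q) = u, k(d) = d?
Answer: -13111/30721 ≈ -0.42678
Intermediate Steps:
h(R, b) = -b/5 - b²/5 (h(R, b) = -(b*b + b)/5 = -(b² + b)/5 = -(b + b²)/5 = -b/5 - b²/5)
v(M) = 0
f = 0
J = 13283 (J = (3963 + 9383) - 63 = 13346 - 63 = 13283)
(T(-172, 140) + J)/(-30721 + f) = (-172 + 13283)/(-30721 + 0) = 13111/(-30721) = 13111*(-1/30721) = -13111/30721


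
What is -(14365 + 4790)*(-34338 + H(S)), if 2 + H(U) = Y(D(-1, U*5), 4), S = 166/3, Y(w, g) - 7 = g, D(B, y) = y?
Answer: 657571995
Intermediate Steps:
Y(w, g) = 7 + g
S = 166/3 (S = 166*(⅓) = 166/3 ≈ 55.333)
H(U) = 9 (H(U) = -2 + (7 + 4) = -2 + 11 = 9)
-(14365 + 4790)*(-34338 + H(S)) = -(14365 + 4790)*(-34338 + 9) = -19155*(-34329) = -1*(-657571995) = 657571995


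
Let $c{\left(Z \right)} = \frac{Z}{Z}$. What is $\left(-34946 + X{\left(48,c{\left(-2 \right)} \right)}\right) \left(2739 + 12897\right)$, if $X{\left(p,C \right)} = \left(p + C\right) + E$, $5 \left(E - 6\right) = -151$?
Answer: $- \frac{2730139416}{5} \approx -5.4603 \cdot 10^{8}$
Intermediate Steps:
$E = - \frac{121}{5}$ ($E = 6 + \frac{1}{5} \left(-151\right) = 6 - \frac{151}{5} = - \frac{121}{5} \approx -24.2$)
$c{\left(Z \right)} = 1$
$X{\left(p,C \right)} = - \frac{121}{5} + C + p$ ($X{\left(p,C \right)} = \left(p + C\right) - \frac{121}{5} = \left(C + p\right) - \frac{121}{5} = - \frac{121}{5} + C + p$)
$\left(-34946 + X{\left(48,c{\left(-2 \right)} \right)}\right) \left(2739 + 12897\right) = \left(-34946 + \left(- \frac{121}{5} + 1 + 48\right)\right) \left(2739 + 12897\right) = \left(-34946 + \frac{124}{5}\right) 15636 = \left(- \frac{174606}{5}\right) 15636 = - \frac{2730139416}{5}$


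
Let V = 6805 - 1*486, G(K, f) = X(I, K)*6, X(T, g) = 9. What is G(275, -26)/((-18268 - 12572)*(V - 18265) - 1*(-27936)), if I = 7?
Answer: 3/20469032 ≈ 1.4656e-7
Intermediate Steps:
G(K, f) = 54 (G(K, f) = 9*6 = 54)
V = 6319 (V = 6805 - 486 = 6319)
G(275, -26)/((-18268 - 12572)*(V - 18265) - 1*(-27936)) = 54/((-18268 - 12572)*(6319 - 18265) - 1*(-27936)) = 54/(-30840*(-11946) + 27936) = 54/(368414640 + 27936) = 54/368442576 = 54*(1/368442576) = 3/20469032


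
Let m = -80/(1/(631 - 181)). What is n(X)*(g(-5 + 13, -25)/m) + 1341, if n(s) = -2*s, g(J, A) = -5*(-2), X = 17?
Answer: 2413817/1800 ≈ 1341.0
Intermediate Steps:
g(J, A) = 10
m = -36000 (m = -80/(1/450) = -80/1/450 = -80*450 = -36000)
n(X)*(g(-5 + 13, -25)/m) + 1341 = (-2*17)*(10/(-36000)) + 1341 = -340*(-1)/36000 + 1341 = -34*(-1/3600) + 1341 = 17/1800 + 1341 = 2413817/1800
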